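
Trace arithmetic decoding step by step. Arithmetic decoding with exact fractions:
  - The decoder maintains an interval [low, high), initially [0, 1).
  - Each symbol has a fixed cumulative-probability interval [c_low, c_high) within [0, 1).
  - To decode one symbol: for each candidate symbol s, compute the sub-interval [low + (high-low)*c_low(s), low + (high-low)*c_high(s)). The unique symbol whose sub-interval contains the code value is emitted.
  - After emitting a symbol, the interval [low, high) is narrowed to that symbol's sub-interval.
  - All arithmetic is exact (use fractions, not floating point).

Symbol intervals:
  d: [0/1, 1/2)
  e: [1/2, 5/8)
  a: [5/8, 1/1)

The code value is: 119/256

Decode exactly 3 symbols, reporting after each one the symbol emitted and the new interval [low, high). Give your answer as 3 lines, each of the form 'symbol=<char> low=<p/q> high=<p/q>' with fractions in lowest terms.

Answer: symbol=d low=0/1 high=1/2
symbol=a low=5/16 high=1/2
symbol=a low=55/128 high=1/2

Derivation:
Step 1: interval [0/1, 1/1), width = 1/1 - 0/1 = 1/1
  'd': [0/1 + 1/1*0/1, 0/1 + 1/1*1/2) = [0/1, 1/2) <- contains code 119/256
  'e': [0/1 + 1/1*1/2, 0/1 + 1/1*5/8) = [1/2, 5/8)
  'a': [0/1 + 1/1*5/8, 0/1 + 1/1*1/1) = [5/8, 1/1)
  emit 'd', narrow to [0/1, 1/2)
Step 2: interval [0/1, 1/2), width = 1/2 - 0/1 = 1/2
  'd': [0/1 + 1/2*0/1, 0/1 + 1/2*1/2) = [0/1, 1/4)
  'e': [0/1 + 1/2*1/2, 0/1 + 1/2*5/8) = [1/4, 5/16)
  'a': [0/1 + 1/2*5/8, 0/1 + 1/2*1/1) = [5/16, 1/2) <- contains code 119/256
  emit 'a', narrow to [5/16, 1/2)
Step 3: interval [5/16, 1/2), width = 1/2 - 5/16 = 3/16
  'd': [5/16 + 3/16*0/1, 5/16 + 3/16*1/2) = [5/16, 13/32)
  'e': [5/16 + 3/16*1/2, 5/16 + 3/16*5/8) = [13/32, 55/128)
  'a': [5/16 + 3/16*5/8, 5/16 + 3/16*1/1) = [55/128, 1/2) <- contains code 119/256
  emit 'a', narrow to [55/128, 1/2)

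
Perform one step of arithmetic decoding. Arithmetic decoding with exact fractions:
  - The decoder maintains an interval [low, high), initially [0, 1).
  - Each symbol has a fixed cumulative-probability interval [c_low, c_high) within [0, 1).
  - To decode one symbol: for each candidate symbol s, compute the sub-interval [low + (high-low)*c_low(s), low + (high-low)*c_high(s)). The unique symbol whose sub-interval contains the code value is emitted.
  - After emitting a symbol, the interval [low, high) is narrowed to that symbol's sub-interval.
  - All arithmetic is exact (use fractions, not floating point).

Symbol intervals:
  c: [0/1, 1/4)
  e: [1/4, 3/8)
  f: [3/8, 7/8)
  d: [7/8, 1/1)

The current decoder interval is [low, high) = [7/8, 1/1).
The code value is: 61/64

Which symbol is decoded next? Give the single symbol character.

Answer: f

Derivation:
Interval width = high − low = 1/1 − 7/8 = 1/8
Scaled code = (code − low) / width = (61/64 − 7/8) / 1/8 = 5/8
  c: [0/1, 1/4) 
  e: [1/4, 3/8) 
  f: [3/8, 7/8) ← scaled code falls here ✓
  d: [7/8, 1/1) 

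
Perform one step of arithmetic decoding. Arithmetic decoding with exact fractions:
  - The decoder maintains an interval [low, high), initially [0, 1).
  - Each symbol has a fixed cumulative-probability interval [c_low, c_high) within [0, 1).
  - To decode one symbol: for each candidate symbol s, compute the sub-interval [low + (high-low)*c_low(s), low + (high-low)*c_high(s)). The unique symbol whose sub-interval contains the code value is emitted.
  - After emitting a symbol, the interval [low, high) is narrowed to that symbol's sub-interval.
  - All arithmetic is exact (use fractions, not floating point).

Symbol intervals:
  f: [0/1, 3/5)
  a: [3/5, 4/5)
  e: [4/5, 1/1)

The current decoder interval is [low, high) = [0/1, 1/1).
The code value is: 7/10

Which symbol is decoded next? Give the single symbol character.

Answer: a

Derivation:
Interval width = high − low = 1/1 − 0/1 = 1/1
Scaled code = (code − low) / width = (7/10 − 0/1) / 1/1 = 7/10
  f: [0/1, 3/5) 
  a: [3/5, 4/5) ← scaled code falls here ✓
  e: [4/5, 1/1) 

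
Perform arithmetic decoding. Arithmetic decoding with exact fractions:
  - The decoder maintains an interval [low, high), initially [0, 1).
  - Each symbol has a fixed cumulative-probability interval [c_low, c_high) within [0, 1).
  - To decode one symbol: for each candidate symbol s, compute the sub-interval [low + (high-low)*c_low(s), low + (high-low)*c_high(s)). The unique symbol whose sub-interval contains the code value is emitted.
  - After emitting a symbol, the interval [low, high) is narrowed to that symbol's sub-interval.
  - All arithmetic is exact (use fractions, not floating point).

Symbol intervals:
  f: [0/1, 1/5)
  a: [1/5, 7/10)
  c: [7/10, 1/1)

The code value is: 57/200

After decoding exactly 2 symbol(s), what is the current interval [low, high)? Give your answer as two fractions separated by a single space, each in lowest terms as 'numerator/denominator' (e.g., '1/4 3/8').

Answer: 1/5 3/10

Derivation:
Step 1: interval [0/1, 1/1), width = 1/1 - 0/1 = 1/1
  'f': [0/1 + 1/1*0/1, 0/1 + 1/1*1/5) = [0/1, 1/5)
  'a': [0/1 + 1/1*1/5, 0/1 + 1/1*7/10) = [1/5, 7/10) <- contains code 57/200
  'c': [0/1 + 1/1*7/10, 0/1 + 1/1*1/1) = [7/10, 1/1)
  emit 'a', narrow to [1/5, 7/10)
Step 2: interval [1/5, 7/10), width = 7/10 - 1/5 = 1/2
  'f': [1/5 + 1/2*0/1, 1/5 + 1/2*1/5) = [1/5, 3/10) <- contains code 57/200
  'a': [1/5 + 1/2*1/5, 1/5 + 1/2*7/10) = [3/10, 11/20)
  'c': [1/5 + 1/2*7/10, 1/5 + 1/2*1/1) = [11/20, 7/10)
  emit 'f', narrow to [1/5, 3/10)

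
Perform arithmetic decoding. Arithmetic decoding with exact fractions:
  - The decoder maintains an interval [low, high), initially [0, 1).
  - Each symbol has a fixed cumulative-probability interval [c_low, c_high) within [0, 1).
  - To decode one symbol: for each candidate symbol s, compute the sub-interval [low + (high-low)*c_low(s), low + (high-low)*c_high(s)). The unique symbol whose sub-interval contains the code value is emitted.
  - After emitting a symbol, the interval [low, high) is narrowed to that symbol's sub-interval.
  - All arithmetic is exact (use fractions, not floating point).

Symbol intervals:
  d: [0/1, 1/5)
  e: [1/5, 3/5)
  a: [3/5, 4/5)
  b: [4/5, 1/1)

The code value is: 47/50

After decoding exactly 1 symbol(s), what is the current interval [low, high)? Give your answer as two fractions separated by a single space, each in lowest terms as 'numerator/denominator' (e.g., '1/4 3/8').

Answer: 4/5 1/1

Derivation:
Step 1: interval [0/1, 1/1), width = 1/1 - 0/1 = 1/1
  'd': [0/1 + 1/1*0/1, 0/1 + 1/1*1/5) = [0/1, 1/5)
  'e': [0/1 + 1/1*1/5, 0/1 + 1/1*3/5) = [1/5, 3/5)
  'a': [0/1 + 1/1*3/5, 0/1 + 1/1*4/5) = [3/5, 4/5)
  'b': [0/1 + 1/1*4/5, 0/1 + 1/1*1/1) = [4/5, 1/1) <- contains code 47/50
  emit 'b', narrow to [4/5, 1/1)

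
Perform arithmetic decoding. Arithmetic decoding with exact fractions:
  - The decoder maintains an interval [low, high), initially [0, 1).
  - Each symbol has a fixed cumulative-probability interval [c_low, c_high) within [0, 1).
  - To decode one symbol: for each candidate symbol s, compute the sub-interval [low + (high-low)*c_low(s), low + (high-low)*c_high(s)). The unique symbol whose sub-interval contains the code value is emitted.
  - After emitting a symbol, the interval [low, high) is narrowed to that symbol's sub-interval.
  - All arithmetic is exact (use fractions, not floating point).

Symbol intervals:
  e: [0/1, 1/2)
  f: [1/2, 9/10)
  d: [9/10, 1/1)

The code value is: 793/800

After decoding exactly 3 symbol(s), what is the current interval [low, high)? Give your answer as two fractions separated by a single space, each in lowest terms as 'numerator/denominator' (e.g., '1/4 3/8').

Step 1: interval [0/1, 1/1), width = 1/1 - 0/1 = 1/1
  'e': [0/1 + 1/1*0/1, 0/1 + 1/1*1/2) = [0/1, 1/2)
  'f': [0/1 + 1/1*1/2, 0/1 + 1/1*9/10) = [1/2, 9/10)
  'd': [0/1 + 1/1*9/10, 0/1 + 1/1*1/1) = [9/10, 1/1) <- contains code 793/800
  emit 'd', narrow to [9/10, 1/1)
Step 2: interval [9/10, 1/1), width = 1/1 - 9/10 = 1/10
  'e': [9/10 + 1/10*0/1, 9/10 + 1/10*1/2) = [9/10, 19/20)
  'f': [9/10 + 1/10*1/2, 9/10 + 1/10*9/10) = [19/20, 99/100)
  'd': [9/10 + 1/10*9/10, 9/10 + 1/10*1/1) = [99/100, 1/1) <- contains code 793/800
  emit 'd', narrow to [99/100, 1/1)
Step 3: interval [99/100, 1/1), width = 1/1 - 99/100 = 1/100
  'e': [99/100 + 1/100*0/1, 99/100 + 1/100*1/2) = [99/100, 199/200) <- contains code 793/800
  'f': [99/100 + 1/100*1/2, 99/100 + 1/100*9/10) = [199/200, 999/1000)
  'd': [99/100 + 1/100*9/10, 99/100 + 1/100*1/1) = [999/1000, 1/1)
  emit 'e', narrow to [99/100, 199/200)

Answer: 99/100 199/200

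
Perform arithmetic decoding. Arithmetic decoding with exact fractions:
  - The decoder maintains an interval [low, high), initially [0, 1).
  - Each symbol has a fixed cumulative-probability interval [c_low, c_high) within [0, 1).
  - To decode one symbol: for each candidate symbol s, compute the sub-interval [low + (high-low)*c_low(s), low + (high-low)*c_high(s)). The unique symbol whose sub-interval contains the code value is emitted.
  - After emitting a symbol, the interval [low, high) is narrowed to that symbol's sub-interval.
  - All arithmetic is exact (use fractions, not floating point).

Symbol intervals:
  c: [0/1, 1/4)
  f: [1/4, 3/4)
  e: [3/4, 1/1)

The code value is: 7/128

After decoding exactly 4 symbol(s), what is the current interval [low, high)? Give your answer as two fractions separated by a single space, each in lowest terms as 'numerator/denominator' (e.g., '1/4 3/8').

Answer: 13/256 15/256

Derivation:
Step 1: interval [0/1, 1/1), width = 1/1 - 0/1 = 1/1
  'c': [0/1 + 1/1*0/1, 0/1 + 1/1*1/4) = [0/1, 1/4) <- contains code 7/128
  'f': [0/1 + 1/1*1/4, 0/1 + 1/1*3/4) = [1/4, 3/4)
  'e': [0/1 + 1/1*3/4, 0/1 + 1/1*1/1) = [3/4, 1/1)
  emit 'c', narrow to [0/1, 1/4)
Step 2: interval [0/1, 1/4), width = 1/4 - 0/1 = 1/4
  'c': [0/1 + 1/4*0/1, 0/1 + 1/4*1/4) = [0/1, 1/16) <- contains code 7/128
  'f': [0/1 + 1/4*1/4, 0/1 + 1/4*3/4) = [1/16, 3/16)
  'e': [0/1 + 1/4*3/4, 0/1 + 1/4*1/1) = [3/16, 1/4)
  emit 'c', narrow to [0/1, 1/16)
Step 3: interval [0/1, 1/16), width = 1/16 - 0/1 = 1/16
  'c': [0/1 + 1/16*0/1, 0/1 + 1/16*1/4) = [0/1, 1/64)
  'f': [0/1 + 1/16*1/4, 0/1 + 1/16*3/4) = [1/64, 3/64)
  'e': [0/1 + 1/16*3/4, 0/1 + 1/16*1/1) = [3/64, 1/16) <- contains code 7/128
  emit 'e', narrow to [3/64, 1/16)
Step 4: interval [3/64, 1/16), width = 1/16 - 3/64 = 1/64
  'c': [3/64 + 1/64*0/1, 3/64 + 1/64*1/4) = [3/64, 13/256)
  'f': [3/64 + 1/64*1/4, 3/64 + 1/64*3/4) = [13/256, 15/256) <- contains code 7/128
  'e': [3/64 + 1/64*3/4, 3/64 + 1/64*1/1) = [15/256, 1/16)
  emit 'f', narrow to [13/256, 15/256)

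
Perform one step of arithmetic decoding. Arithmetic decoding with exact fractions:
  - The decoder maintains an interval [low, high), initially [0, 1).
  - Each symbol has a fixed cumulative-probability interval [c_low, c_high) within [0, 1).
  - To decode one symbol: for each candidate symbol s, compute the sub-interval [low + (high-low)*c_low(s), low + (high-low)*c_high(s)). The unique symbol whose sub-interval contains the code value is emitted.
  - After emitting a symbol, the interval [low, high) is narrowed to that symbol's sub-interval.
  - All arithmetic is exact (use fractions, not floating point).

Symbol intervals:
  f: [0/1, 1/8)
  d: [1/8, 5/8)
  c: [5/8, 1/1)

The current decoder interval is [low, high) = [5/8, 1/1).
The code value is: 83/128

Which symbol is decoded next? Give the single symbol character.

Answer: f

Derivation:
Interval width = high − low = 1/1 − 5/8 = 3/8
Scaled code = (code − low) / width = (83/128 − 5/8) / 3/8 = 1/16
  f: [0/1, 1/8) ← scaled code falls here ✓
  d: [1/8, 5/8) 
  c: [5/8, 1/1) 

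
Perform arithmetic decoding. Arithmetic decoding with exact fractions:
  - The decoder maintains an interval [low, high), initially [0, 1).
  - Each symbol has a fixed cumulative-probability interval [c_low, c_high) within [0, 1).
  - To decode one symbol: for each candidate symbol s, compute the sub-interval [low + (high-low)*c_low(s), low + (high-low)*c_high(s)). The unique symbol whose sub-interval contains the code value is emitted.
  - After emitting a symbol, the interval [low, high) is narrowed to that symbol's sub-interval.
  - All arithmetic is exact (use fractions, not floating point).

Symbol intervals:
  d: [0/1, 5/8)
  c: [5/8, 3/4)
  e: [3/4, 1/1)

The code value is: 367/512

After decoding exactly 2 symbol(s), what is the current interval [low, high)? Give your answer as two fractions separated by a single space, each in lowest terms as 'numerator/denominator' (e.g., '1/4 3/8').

Answer: 45/64 23/32

Derivation:
Step 1: interval [0/1, 1/1), width = 1/1 - 0/1 = 1/1
  'd': [0/1 + 1/1*0/1, 0/1 + 1/1*5/8) = [0/1, 5/8)
  'c': [0/1 + 1/1*5/8, 0/1 + 1/1*3/4) = [5/8, 3/4) <- contains code 367/512
  'e': [0/1 + 1/1*3/4, 0/1 + 1/1*1/1) = [3/4, 1/1)
  emit 'c', narrow to [5/8, 3/4)
Step 2: interval [5/8, 3/4), width = 3/4 - 5/8 = 1/8
  'd': [5/8 + 1/8*0/1, 5/8 + 1/8*5/8) = [5/8, 45/64)
  'c': [5/8 + 1/8*5/8, 5/8 + 1/8*3/4) = [45/64, 23/32) <- contains code 367/512
  'e': [5/8 + 1/8*3/4, 5/8 + 1/8*1/1) = [23/32, 3/4)
  emit 'c', narrow to [45/64, 23/32)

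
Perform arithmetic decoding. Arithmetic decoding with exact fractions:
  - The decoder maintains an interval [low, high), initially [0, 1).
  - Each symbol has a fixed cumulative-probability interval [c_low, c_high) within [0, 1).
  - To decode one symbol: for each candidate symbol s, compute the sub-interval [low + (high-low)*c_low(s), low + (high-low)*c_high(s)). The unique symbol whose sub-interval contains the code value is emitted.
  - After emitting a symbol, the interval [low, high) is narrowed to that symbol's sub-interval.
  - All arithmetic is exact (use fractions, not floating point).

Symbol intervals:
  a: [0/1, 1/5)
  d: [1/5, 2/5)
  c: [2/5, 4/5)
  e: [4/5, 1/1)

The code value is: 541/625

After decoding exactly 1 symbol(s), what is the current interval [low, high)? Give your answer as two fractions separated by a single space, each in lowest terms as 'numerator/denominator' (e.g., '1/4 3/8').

Answer: 4/5 1/1

Derivation:
Step 1: interval [0/1, 1/1), width = 1/1 - 0/1 = 1/1
  'a': [0/1 + 1/1*0/1, 0/1 + 1/1*1/5) = [0/1, 1/5)
  'd': [0/1 + 1/1*1/5, 0/1 + 1/1*2/5) = [1/5, 2/5)
  'c': [0/1 + 1/1*2/5, 0/1 + 1/1*4/5) = [2/5, 4/5)
  'e': [0/1 + 1/1*4/5, 0/1 + 1/1*1/1) = [4/5, 1/1) <- contains code 541/625
  emit 'e', narrow to [4/5, 1/1)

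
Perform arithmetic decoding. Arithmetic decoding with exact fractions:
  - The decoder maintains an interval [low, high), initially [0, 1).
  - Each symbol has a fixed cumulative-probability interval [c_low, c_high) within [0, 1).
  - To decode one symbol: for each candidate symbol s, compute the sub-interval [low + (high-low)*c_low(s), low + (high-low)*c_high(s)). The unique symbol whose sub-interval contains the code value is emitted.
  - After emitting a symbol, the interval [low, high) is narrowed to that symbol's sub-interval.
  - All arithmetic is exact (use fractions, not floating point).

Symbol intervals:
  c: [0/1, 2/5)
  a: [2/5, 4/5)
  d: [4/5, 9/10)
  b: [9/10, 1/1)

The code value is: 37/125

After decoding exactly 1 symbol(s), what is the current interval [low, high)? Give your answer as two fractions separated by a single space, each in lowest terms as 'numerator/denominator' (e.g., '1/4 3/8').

Step 1: interval [0/1, 1/1), width = 1/1 - 0/1 = 1/1
  'c': [0/1 + 1/1*0/1, 0/1 + 1/1*2/5) = [0/1, 2/5) <- contains code 37/125
  'a': [0/1 + 1/1*2/5, 0/1 + 1/1*4/5) = [2/5, 4/5)
  'd': [0/1 + 1/1*4/5, 0/1 + 1/1*9/10) = [4/5, 9/10)
  'b': [0/1 + 1/1*9/10, 0/1 + 1/1*1/1) = [9/10, 1/1)
  emit 'c', narrow to [0/1, 2/5)

Answer: 0/1 2/5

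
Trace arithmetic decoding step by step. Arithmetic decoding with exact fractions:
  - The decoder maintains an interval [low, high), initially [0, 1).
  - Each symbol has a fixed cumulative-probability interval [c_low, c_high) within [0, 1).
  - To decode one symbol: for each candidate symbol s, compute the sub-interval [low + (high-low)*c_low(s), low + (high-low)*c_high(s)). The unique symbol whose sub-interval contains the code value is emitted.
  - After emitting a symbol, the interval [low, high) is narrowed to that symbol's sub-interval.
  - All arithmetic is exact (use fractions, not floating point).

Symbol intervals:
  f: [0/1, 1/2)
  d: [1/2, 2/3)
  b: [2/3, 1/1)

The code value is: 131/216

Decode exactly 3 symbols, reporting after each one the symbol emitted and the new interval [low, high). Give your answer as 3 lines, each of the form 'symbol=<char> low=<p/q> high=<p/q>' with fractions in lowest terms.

Step 1: interval [0/1, 1/1), width = 1/1 - 0/1 = 1/1
  'f': [0/1 + 1/1*0/1, 0/1 + 1/1*1/2) = [0/1, 1/2)
  'd': [0/1 + 1/1*1/2, 0/1 + 1/1*2/3) = [1/2, 2/3) <- contains code 131/216
  'b': [0/1 + 1/1*2/3, 0/1 + 1/1*1/1) = [2/3, 1/1)
  emit 'd', narrow to [1/2, 2/3)
Step 2: interval [1/2, 2/3), width = 2/3 - 1/2 = 1/6
  'f': [1/2 + 1/6*0/1, 1/2 + 1/6*1/2) = [1/2, 7/12)
  'd': [1/2 + 1/6*1/2, 1/2 + 1/6*2/3) = [7/12, 11/18) <- contains code 131/216
  'b': [1/2 + 1/6*2/3, 1/2 + 1/6*1/1) = [11/18, 2/3)
  emit 'd', narrow to [7/12, 11/18)
Step 3: interval [7/12, 11/18), width = 11/18 - 7/12 = 1/36
  'f': [7/12 + 1/36*0/1, 7/12 + 1/36*1/2) = [7/12, 43/72)
  'd': [7/12 + 1/36*1/2, 7/12 + 1/36*2/3) = [43/72, 65/108)
  'b': [7/12 + 1/36*2/3, 7/12 + 1/36*1/1) = [65/108, 11/18) <- contains code 131/216
  emit 'b', narrow to [65/108, 11/18)

Answer: symbol=d low=1/2 high=2/3
symbol=d low=7/12 high=11/18
symbol=b low=65/108 high=11/18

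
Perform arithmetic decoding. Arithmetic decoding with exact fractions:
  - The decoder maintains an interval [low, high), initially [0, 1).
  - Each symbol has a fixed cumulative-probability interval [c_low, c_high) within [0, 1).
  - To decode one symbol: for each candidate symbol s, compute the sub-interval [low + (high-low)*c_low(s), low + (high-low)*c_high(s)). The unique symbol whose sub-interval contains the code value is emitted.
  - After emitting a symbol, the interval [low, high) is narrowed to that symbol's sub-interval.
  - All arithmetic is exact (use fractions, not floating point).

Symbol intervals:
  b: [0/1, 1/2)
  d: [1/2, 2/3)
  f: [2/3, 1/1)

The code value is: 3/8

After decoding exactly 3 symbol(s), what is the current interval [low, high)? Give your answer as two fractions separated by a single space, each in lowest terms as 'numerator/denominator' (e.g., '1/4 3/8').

Answer: 1/3 5/12

Derivation:
Step 1: interval [0/1, 1/1), width = 1/1 - 0/1 = 1/1
  'b': [0/1 + 1/1*0/1, 0/1 + 1/1*1/2) = [0/1, 1/2) <- contains code 3/8
  'd': [0/1 + 1/1*1/2, 0/1 + 1/1*2/3) = [1/2, 2/3)
  'f': [0/1 + 1/1*2/3, 0/1 + 1/1*1/1) = [2/3, 1/1)
  emit 'b', narrow to [0/1, 1/2)
Step 2: interval [0/1, 1/2), width = 1/2 - 0/1 = 1/2
  'b': [0/1 + 1/2*0/1, 0/1 + 1/2*1/2) = [0/1, 1/4)
  'd': [0/1 + 1/2*1/2, 0/1 + 1/2*2/3) = [1/4, 1/3)
  'f': [0/1 + 1/2*2/3, 0/1 + 1/2*1/1) = [1/3, 1/2) <- contains code 3/8
  emit 'f', narrow to [1/3, 1/2)
Step 3: interval [1/3, 1/2), width = 1/2 - 1/3 = 1/6
  'b': [1/3 + 1/6*0/1, 1/3 + 1/6*1/2) = [1/3, 5/12) <- contains code 3/8
  'd': [1/3 + 1/6*1/2, 1/3 + 1/6*2/3) = [5/12, 4/9)
  'f': [1/3 + 1/6*2/3, 1/3 + 1/6*1/1) = [4/9, 1/2)
  emit 'b', narrow to [1/3, 5/12)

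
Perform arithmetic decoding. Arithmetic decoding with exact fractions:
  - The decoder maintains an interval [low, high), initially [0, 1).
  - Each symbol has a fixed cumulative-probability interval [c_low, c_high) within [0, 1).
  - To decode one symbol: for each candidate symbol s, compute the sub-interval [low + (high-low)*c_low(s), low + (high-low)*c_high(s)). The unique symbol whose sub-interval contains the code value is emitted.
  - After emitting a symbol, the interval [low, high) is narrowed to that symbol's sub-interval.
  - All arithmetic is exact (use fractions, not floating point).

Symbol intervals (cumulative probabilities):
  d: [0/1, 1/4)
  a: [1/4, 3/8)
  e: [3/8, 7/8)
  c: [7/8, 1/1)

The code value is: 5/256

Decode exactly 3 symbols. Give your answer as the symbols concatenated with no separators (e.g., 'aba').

Answer: dda

Derivation:
Step 1: interval [0/1, 1/1), width = 1/1 - 0/1 = 1/1
  'd': [0/1 + 1/1*0/1, 0/1 + 1/1*1/4) = [0/1, 1/4) <- contains code 5/256
  'a': [0/1 + 1/1*1/4, 0/1 + 1/1*3/8) = [1/4, 3/8)
  'e': [0/1 + 1/1*3/8, 0/1 + 1/1*7/8) = [3/8, 7/8)
  'c': [0/1 + 1/1*7/8, 0/1 + 1/1*1/1) = [7/8, 1/1)
  emit 'd', narrow to [0/1, 1/4)
Step 2: interval [0/1, 1/4), width = 1/4 - 0/1 = 1/4
  'd': [0/1 + 1/4*0/1, 0/1 + 1/4*1/4) = [0/1, 1/16) <- contains code 5/256
  'a': [0/1 + 1/4*1/4, 0/1 + 1/4*3/8) = [1/16, 3/32)
  'e': [0/1 + 1/4*3/8, 0/1 + 1/4*7/8) = [3/32, 7/32)
  'c': [0/1 + 1/4*7/8, 0/1 + 1/4*1/1) = [7/32, 1/4)
  emit 'd', narrow to [0/1, 1/16)
Step 3: interval [0/1, 1/16), width = 1/16 - 0/1 = 1/16
  'd': [0/1 + 1/16*0/1, 0/1 + 1/16*1/4) = [0/1, 1/64)
  'a': [0/1 + 1/16*1/4, 0/1 + 1/16*3/8) = [1/64, 3/128) <- contains code 5/256
  'e': [0/1 + 1/16*3/8, 0/1 + 1/16*7/8) = [3/128, 7/128)
  'c': [0/1 + 1/16*7/8, 0/1 + 1/16*1/1) = [7/128, 1/16)
  emit 'a', narrow to [1/64, 3/128)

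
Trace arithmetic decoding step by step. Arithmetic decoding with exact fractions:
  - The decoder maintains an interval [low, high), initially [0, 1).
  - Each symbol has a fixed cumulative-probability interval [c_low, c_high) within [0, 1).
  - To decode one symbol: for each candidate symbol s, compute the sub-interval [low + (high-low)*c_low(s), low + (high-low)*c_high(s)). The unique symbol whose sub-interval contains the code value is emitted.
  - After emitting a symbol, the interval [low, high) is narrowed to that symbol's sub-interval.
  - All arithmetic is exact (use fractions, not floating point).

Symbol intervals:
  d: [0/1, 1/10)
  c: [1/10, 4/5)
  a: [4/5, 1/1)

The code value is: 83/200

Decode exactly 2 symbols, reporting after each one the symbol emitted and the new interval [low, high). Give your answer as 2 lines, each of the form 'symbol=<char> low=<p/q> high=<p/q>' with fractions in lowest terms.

Step 1: interval [0/1, 1/1), width = 1/1 - 0/1 = 1/1
  'd': [0/1 + 1/1*0/1, 0/1 + 1/1*1/10) = [0/1, 1/10)
  'c': [0/1 + 1/1*1/10, 0/1 + 1/1*4/5) = [1/10, 4/5) <- contains code 83/200
  'a': [0/1 + 1/1*4/5, 0/1 + 1/1*1/1) = [4/5, 1/1)
  emit 'c', narrow to [1/10, 4/5)
Step 2: interval [1/10, 4/5), width = 4/5 - 1/10 = 7/10
  'd': [1/10 + 7/10*0/1, 1/10 + 7/10*1/10) = [1/10, 17/100)
  'c': [1/10 + 7/10*1/10, 1/10 + 7/10*4/5) = [17/100, 33/50) <- contains code 83/200
  'a': [1/10 + 7/10*4/5, 1/10 + 7/10*1/1) = [33/50, 4/5)
  emit 'c', narrow to [17/100, 33/50)

Answer: symbol=c low=1/10 high=4/5
symbol=c low=17/100 high=33/50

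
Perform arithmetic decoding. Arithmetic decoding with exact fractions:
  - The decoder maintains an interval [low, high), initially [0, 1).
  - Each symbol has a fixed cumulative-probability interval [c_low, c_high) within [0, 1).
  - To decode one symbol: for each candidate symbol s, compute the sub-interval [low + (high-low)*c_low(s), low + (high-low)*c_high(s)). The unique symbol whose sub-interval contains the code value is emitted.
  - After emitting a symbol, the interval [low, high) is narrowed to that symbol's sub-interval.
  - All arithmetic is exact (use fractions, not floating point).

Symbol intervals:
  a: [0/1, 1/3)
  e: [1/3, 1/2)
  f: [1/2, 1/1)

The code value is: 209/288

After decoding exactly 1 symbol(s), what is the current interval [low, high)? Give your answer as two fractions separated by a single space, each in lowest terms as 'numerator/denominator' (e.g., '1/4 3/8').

Answer: 1/2 1/1

Derivation:
Step 1: interval [0/1, 1/1), width = 1/1 - 0/1 = 1/1
  'a': [0/1 + 1/1*0/1, 0/1 + 1/1*1/3) = [0/1, 1/3)
  'e': [0/1 + 1/1*1/3, 0/1 + 1/1*1/2) = [1/3, 1/2)
  'f': [0/1 + 1/1*1/2, 0/1 + 1/1*1/1) = [1/2, 1/1) <- contains code 209/288
  emit 'f', narrow to [1/2, 1/1)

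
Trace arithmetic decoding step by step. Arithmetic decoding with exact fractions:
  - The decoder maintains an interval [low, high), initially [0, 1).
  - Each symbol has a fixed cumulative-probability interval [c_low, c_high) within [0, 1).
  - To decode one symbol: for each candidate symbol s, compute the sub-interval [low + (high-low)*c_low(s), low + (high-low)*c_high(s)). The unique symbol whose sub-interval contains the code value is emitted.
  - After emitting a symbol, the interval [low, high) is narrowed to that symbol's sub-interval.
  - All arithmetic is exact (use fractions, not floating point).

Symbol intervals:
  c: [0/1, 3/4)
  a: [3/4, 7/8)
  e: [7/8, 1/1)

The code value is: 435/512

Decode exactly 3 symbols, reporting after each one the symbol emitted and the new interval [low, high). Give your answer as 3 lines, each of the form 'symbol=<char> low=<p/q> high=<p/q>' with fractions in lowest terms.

Answer: symbol=a low=3/4 high=7/8
symbol=a low=27/32 high=55/64
symbol=c low=27/32 high=219/256

Derivation:
Step 1: interval [0/1, 1/1), width = 1/1 - 0/1 = 1/1
  'c': [0/1 + 1/1*0/1, 0/1 + 1/1*3/4) = [0/1, 3/4)
  'a': [0/1 + 1/1*3/4, 0/1 + 1/1*7/8) = [3/4, 7/8) <- contains code 435/512
  'e': [0/1 + 1/1*7/8, 0/1 + 1/1*1/1) = [7/8, 1/1)
  emit 'a', narrow to [3/4, 7/8)
Step 2: interval [3/4, 7/8), width = 7/8 - 3/4 = 1/8
  'c': [3/4 + 1/8*0/1, 3/4 + 1/8*3/4) = [3/4, 27/32)
  'a': [3/4 + 1/8*3/4, 3/4 + 1/8*7/8) = [27/32, 55/64) <- contains code 435/512
  'e': [3/4 + 1/8*7/8, 3/4 + 1/8*1/1) = [55/64, 7/8)
  emit 'a', narrow to [27/32, 55/64)
Step 3: interval [27/32, 55/64), width = 55/64 - 27/32 = 1/64
  'c': [27/32 + 1/64*0/1, 27/32 + 1/64*3/4) = [27/32, 219/256) <- contains code 435/512
  'a': [27/32 + 1/64*3/4, 27/32 + 1/64*7/8) = [219/256, 439/512)
  'e': [27/32 + 1/64*7/8, 27/32 + 1/64*1/1) = [439/512, 55/64)
  emit 'c', narrow to [27/32, 219/256)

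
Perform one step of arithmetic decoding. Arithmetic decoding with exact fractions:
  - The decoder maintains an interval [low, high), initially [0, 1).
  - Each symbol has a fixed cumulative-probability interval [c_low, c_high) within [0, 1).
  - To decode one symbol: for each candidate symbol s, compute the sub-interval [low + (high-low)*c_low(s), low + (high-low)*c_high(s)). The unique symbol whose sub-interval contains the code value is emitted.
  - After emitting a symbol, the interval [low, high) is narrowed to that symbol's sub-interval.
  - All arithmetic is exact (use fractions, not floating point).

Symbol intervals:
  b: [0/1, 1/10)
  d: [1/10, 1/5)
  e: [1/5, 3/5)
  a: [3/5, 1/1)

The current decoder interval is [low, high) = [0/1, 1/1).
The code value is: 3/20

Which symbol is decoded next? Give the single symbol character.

Answer: d

Derivation:
Interval width = high − low = 1/1 − 0/1 = 1/1
Scaled code = (code − low) / width = (3/20 − 0/1) / 1/1 = 3/20
  b: [0/1, 1/10) 
  d: [1/10, 1/5) ← scaled code falls here ✓
  e: [1/5, 3/5) 
  a: [3/5, 1/1) 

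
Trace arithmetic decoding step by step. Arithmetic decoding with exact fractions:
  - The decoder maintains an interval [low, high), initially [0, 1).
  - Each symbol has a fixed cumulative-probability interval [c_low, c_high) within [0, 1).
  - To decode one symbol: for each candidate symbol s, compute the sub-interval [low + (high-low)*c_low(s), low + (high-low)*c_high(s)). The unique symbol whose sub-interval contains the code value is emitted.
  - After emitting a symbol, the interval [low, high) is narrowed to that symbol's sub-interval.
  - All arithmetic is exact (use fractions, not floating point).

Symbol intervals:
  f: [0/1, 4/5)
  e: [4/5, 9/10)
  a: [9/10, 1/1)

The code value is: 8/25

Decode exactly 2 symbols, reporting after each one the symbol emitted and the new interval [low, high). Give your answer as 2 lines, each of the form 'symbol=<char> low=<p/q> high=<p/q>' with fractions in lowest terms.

Step 1: interval [0/1, 1/1), width = 1/1 - 0/1 = 1/1
  'f': [0/1 + 1/1*0/1, 0/1 + 1/1*4/5) = [0/1, 4/5) <- contains code 8/25
  'e': [0/1 + 1/1*4/5, 0/1 + 1/1*9/10) = [4/5, 9/10)
  'a': [0/1 + 1/1*9/10, 0/1 + 1/1*1/1) = [9/10, 1/1)
  emit 'f', narrow to [0/1, 4/5)
Step 2: interval [0/1, 4/5), width = 4/5 - 0/1 = 4/5
  'f': [0/1 + 4/5*0/1, 0/1 + 4/5*4/5) = [0/1, 16/25) <- contains code 8/25
  'e': [0/1 + 4/5*4/5, 0/1 + 4/5*9/10) = [16/25, 18/25)
  'a': [0/1 + 4/5*9/10, 0/1 + 4/5*1/1) = [18/25, 4/5)
  emit 'f', narrow to [0/1, 16/25)

Answer: symbol=f low=0/1 high=4/5
symbol=f low=0/1 high=16/25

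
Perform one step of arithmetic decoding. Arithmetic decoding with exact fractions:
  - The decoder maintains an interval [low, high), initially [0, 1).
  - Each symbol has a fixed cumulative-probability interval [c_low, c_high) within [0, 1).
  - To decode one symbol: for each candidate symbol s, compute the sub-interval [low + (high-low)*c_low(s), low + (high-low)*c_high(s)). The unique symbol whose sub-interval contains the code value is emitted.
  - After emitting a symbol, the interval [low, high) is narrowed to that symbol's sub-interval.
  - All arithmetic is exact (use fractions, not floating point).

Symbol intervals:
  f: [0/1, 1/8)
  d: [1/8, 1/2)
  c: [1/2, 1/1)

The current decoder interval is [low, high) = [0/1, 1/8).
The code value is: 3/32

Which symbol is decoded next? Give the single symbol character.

Answer: c

Derivation:
Interval width = high − low = 1/8 − 0/1 = 1/8
Scaled code = (code − low) / width = (3/32 − 0/1) / 1/8 = 3/4
  f: [0/1, 1/8) 
  d: [1/8, 1/2) 
  c: [1/2, 1/1) ← scaled code falls here ✓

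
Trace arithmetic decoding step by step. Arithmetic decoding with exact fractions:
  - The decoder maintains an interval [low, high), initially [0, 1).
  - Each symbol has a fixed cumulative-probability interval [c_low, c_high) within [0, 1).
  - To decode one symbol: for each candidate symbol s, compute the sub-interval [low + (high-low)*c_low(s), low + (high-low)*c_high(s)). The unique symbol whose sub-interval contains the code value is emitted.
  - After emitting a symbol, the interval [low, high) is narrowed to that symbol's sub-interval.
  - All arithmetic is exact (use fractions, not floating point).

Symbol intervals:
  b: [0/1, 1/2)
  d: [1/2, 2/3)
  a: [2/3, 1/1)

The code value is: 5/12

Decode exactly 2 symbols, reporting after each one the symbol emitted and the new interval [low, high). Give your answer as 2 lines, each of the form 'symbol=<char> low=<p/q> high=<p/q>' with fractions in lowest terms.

Step 1: interval [0/1, 1/1), width = 1/1 - 0/1 = 1/1
  'b': [0/1 + 1/1*0/1, 0/1 + 1/1*1/2) = [0/1, 1/2) <- contains code 5/12
  'd': [0/1 + 1/1*1/2, 0/1 + 1/1*2/3) = [1/2, 2/3)
  'a': [0/1 + 1/1*2/3, 0/1 + 1/1*1/1) = [2/3, 1/1)
  emit 'b', narrow to [0/1, 1/2)
Step 2: interval [0/1, 1/2), width = 1/2 - 0/1 = 1/2
  'b': [0/1 + 1/2*0/1, 0/1 + 1/2*1/2) = [0/1, 1/4)
  'd': [0/1 + 1/2*1/2, 0/1 + 1/2*2/3) = [1/4, 1/3)
  'a': [0/1 + 1/2*2/3, 0/1 + 1/2*1/1) = [1/3, 1/2) <- contains code 5/12
  emit 'a', narrow to [1/3, 1/2)

Answer: symbol=b low=0/1 high=1/2
symbol=a low=1/3 high=1/2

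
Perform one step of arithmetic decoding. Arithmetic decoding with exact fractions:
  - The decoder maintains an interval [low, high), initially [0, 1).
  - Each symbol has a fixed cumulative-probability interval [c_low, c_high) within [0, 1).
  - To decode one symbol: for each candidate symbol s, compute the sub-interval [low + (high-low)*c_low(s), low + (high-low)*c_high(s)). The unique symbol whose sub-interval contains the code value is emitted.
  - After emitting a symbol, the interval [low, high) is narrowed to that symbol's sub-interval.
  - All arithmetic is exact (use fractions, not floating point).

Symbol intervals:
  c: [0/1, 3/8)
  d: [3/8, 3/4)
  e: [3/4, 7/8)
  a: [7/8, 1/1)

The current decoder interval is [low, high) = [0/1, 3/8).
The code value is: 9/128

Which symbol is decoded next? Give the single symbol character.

Interval width = high − low = 3/8 − 0/1 = 3/8
Scaled code = (code − low) / width = (9/128 − 0/1) / 3/8 = 3/16
  c: [0/1, 3/8) ← scaled code falls here ✓
  d: [3/8, 3/4) 
  e: [3/4, 7/8) 
  a: [7/8, 1/1) 

Answer: c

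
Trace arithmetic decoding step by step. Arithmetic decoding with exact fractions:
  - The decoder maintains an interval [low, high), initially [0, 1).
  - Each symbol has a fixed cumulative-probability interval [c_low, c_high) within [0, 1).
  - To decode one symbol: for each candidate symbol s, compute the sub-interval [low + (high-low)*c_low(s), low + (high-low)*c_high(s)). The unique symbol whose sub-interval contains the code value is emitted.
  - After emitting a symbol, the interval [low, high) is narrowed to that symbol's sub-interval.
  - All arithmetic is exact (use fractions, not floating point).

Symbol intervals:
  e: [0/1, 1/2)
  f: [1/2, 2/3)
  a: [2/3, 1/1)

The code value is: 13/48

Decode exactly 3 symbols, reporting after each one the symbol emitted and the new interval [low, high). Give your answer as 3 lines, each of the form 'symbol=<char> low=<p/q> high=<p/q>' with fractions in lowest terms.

Answer: symbol=e low=0/1 high=1/2
symbol=f low=1/4 high=1/3
symbol=e low=1/4 high=7/24

Derivation:
Step 1: interval [0/1, 1/1), width = 1/1 - 0/1 = 1/1
  'e': [0/1 + 1/1*0/1, 0/1 + 1/1*1/2) = [0/1, 1/2) <- contains code 13/48
  'f': [0/1 + 1/1*1/2, 0/1 + 1/1*2/3) = [1/2, 2/3)
  'a': [0/1 + 1/1*2/3, 0/1 + 1/1*1/1) = [2/3, 1/1)
  emit 'e', narrow to [0/1, 1/2)
Step 2: interval [0/1, 1/2), width = 1/2 - 0/1 = 1/2
  'e': [0/1 + 1/2*0/1, 0/1 + 1/2*1/2) = [0/1, 1/4)
  'f': [0/1 + 1/2*1/2, 0/1 + 1/2*2/3) = [1/4, 1/3) <- contains code 13/48
  'a': [0/1 + 1/2*2/3, 0/1 + 1/2*1/1) = [1/3, 1/2)
  emit 'f', narrow to [1/4, 1/3)
Step 3: interval [1/4, 1/3), width = 1/3 - 1/4 = 1/12
  'e': [1/4 + 1/12*0/1, 1/4 + 1/12*1/2) = [1/4, 7/24) <- contains code 13/48
  'f': [1/4 + 1/12*1/2, 1/4 + 1/12*2/3) = [7/24, 11/36)
  'a': [1/4 + 1/12*2/3, 1/4 + 1/12*1/1) = [11/36, 1/3)
  emit 'e', narrow to [1/4, 7/24)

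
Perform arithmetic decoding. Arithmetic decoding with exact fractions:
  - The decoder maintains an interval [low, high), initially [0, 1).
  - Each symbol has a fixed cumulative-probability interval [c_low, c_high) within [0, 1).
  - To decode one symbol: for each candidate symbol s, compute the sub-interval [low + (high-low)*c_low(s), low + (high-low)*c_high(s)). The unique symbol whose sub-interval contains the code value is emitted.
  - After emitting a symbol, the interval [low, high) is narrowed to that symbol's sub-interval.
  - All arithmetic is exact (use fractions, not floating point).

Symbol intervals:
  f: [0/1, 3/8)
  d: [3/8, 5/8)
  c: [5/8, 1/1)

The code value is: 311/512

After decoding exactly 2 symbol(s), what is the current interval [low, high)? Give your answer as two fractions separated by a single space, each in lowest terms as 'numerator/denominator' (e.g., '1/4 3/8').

Step 1: interval [0/1, 1/1), width = 1/1 - 0/1 = 1/1
  'f': [0/1 + 1/1*0/1, 0/1 + 1/1*3/8) = [0/1, 3/8)
  'd': [0/1 + 1/1*3/8, 0/1 + 1/1*5/8) = [3/8, 5/8) <- contains code 311/512
  'c': [0/1 + 1/1*5/8, 0/1 + 1/1*1/1) = [5/8, 1/1)
  emit 'd', narrow to [3/8, 5/8)
Step 2: interval [3/8, 5/8), width = 5/8 - 3/8 = 1/4
  'f': [3/8 + 1/4*0/1, 3/8 + 1/4*3/8) = [3/8, 15/32)
  'd': [3/8 + 1/4*3/8, 3/8 + 1/4*5/8) = [15/32, 17/32)
  'c': [3/8 + 1/4*5/8, 3/8 + 1/4*1/1) = [17/32, 5/8) <- contains code 311/512
  emit 'c', narrow to [17/32, 5/8)

Answer: 17/32 5/8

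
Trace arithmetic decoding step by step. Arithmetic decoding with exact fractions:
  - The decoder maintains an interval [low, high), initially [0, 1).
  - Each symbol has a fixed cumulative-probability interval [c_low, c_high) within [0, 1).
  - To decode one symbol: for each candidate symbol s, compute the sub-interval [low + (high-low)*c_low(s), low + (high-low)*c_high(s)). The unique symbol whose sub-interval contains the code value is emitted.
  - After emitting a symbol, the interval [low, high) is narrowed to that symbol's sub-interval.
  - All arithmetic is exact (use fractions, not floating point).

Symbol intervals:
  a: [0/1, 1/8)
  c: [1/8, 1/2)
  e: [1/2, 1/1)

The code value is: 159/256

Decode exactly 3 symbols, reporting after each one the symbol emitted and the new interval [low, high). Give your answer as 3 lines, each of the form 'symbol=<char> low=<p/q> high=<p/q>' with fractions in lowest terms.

Answer: symbol=e low=1/2 high=1/1
symbol=c low=9/16 high=3/4
symbol=c low=75/128 high=21/32

Derivation:
Step 1: interval [0/1, 1/1), width = 1/1 - 0/1 = 1/1
  'a': [0/1 + 1/1*0/1, 0/1 + 1/1*1/8) = [0/1, 1/8)
  'c': [0/1 + 1/1*1/8, 0/1 + 1/1*1/2) = [1/8, 1/2)
  'e': [0/1 + 1/1*1/2, 0/1 + 1/1*1/1) = [1/2, 1/1) <- contains code 159/256
  emit 'e', narrow to [1/2, 1/1)
Step 2: interval [1/2, 1/1), width = 1/1 - 1/2 = 1/2
  'a': [1/2 + 1/2*0/1, 1/2 + 1/2*1/8) = [1/2, 9/16)
  'c': [1/2 + 1/2*1/8, 1/2 + 1/2*1/2) = [9/16, 3/4) <- contains code 159/256
  'e': [1/2 + 1/2*1/2, 1/2 + 1/2*1/1) = [3/4, 1/1)
  emit 'c', narrow to [9/16, 3/4)
Step 3: interval [9/16, 3/4), width = 3/4 - 9/16 = 3/16
  'a': [9/16 + 3/16*0/1, 9/16 + 3/16*1/8) = [9/16, 75/128)
  'c': [9/16 + 3/16*1/8, 9/16 + 3/16*1/2) = [75/128, 21/32) <- contains code 159/256
  'e': [9/16 + 3/16*1/2, 9/16 + 3/16*1/1) = [21/32, 3/4)
  emit 'c', narrow to [75/128, 21/32)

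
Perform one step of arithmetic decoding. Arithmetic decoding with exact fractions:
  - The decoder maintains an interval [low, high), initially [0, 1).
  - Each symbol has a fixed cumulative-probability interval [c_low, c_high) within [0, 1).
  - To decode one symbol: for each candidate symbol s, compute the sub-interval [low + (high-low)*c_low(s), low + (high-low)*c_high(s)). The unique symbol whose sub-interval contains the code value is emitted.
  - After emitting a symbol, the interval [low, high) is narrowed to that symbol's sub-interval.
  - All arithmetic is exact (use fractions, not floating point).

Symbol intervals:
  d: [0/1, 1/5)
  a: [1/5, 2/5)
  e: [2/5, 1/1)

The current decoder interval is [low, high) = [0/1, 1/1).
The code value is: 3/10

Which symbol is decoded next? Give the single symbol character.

Interval width = high − low = 1/1 − 0/1 = 1/1
Scaled code = (code − low) / width = (3/10 − 0/1) / 1/1 = 3/10
  d: [0/1, 1/5) 
  a: [1/5, 2/5) ← scaled code falls here ✓
  e: [2/5, 1/1) 

Answer: a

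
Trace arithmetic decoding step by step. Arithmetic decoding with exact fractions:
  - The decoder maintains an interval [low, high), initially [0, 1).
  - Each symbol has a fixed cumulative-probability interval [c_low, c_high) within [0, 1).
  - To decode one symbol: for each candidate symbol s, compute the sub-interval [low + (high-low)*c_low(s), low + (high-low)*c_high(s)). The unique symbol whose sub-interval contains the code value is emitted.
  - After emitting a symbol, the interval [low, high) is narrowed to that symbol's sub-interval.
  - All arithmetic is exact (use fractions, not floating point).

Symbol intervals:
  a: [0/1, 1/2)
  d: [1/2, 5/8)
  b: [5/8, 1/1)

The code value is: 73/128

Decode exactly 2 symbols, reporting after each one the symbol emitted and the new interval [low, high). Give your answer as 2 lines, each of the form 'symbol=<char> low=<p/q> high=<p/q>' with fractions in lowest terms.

Step 1: interval [0/1, 1/1), width = 1/1 - 0/1 = 1/1
  'a': [0/1 + 1/1*0/1, 0/1 + 1/1*1/2) = [0/1, 1/2)
  'd': [0/1 + 1/1*1/2, 0/1 + 1/1*5/8) = [1/2, 5/8) <- contains code 73/128
  'b': [0/1 + 1/1*5/8, 0/1 + 1/1*1/1) = [5/8, 1/1)
  emit 'd', narrow to [1/2, 5/8)
Step 2: interval [1/2, 5/8), width = 5/8 - 1/2 = 1/8
  'a': [1/2 + 1/8*0/1, 1/2 + 1/8*1/2) = [1/2, 9/16)
  'd': [1/2 + 1/8*1/2, 1/2 + 1/8*5/8) = [9/16, 37/64) <- contains code 73/128
  'b': [1/2 + 1/8*5/8, 1/2 + 1/8*1/1) = [37/64, 5/8)
  emit 'd', narrow to [9/16, 37/64)

Answer: symbol=d low=1/2 high=5/8
symbol=d low=9/16 high=37/64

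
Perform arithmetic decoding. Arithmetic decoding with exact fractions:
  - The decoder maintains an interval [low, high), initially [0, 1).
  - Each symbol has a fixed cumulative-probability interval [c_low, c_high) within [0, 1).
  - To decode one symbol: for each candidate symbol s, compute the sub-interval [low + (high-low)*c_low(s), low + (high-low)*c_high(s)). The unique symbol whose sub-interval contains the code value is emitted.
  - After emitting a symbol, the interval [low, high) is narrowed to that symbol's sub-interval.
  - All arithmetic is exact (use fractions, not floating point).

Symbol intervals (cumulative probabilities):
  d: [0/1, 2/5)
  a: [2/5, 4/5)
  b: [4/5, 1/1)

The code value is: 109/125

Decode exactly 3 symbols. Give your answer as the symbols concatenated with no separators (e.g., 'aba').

Answer: bdb

Derivation:
Step 1: interval [0/1, 1/1), width = 1/1 - 0/1 = 1/1
  'd': [0/1 + 1/1*0/1, 0/1 + 1/1*2/5) = [0/1, 2/5)
  'a': [0/1 + 1/1*2/5, 0/1 + 1/1*4/5) = [2/5, 4/5)
  'b': [0/1 + 1/1*4/5, 0/1 + 1/1*1/1) = [4/5, 1/1) <- contains code 109/125
  emit 'b', narrow to [4/5, 1/1)
Step 2: interval [4/5, 1/1), width = 1/1 - 4/5 = 1/5
  'd': [4/5 + 1/5*0/1, 4/5 + 1/5*2/5) = [4/5, 22/25) <- contains code 109/125
  'a': [4/5 + 1/5*2/5, 4/5 + 1/5*4/5) = [22/25, 24/25)
  'b': [4/5 + 1/5*4/5, 4/5 + 1/5*1/1) = [24/25, 1/1)
  emit 'd', narrow to [4/5, 22/25)
Step 3: interval [4/5, 22/25), width = 22/25 - 4/5 = 2/25
  'd': [4/5 + 2/25*0/1, 4/5 + 2/25*2/5) = [4/5, 104/125)
  'a': [4/5 + 2/25*2/5, 4/5 + 2/25*4/5) = [104/125, 108/125)
  'b': [4/5 + 2/25*4/5, 4/5 + 2/25*1/1) = [108/125, 22/25) <- contains code 109/125
  emit 'b', narrow to [108/125, 22/25)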